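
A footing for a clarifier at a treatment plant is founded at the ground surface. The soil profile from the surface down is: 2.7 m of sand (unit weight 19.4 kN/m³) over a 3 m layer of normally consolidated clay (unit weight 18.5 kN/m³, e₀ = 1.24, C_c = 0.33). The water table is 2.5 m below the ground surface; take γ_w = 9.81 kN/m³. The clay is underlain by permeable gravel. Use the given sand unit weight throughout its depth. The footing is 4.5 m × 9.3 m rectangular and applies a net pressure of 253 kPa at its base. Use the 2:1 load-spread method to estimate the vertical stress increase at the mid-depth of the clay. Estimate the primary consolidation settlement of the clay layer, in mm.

Mid-depth of clay below the ground surface: z = 2.7 + 3/2 = 4.2 m.
Total vertical stress at mid-clay: σ_v = 19.4×2.7 + 18.5×1.5 = 80.13 kPa.
Pore pressure: u = 9.81×(4.2 − 2.5) = 16.677 kPa.
Initial effective stress: σ'_0 = σ_v − u = 80.13 − 16.677 = 63.453 kPa.
Stress increase at mid-clay by the 2:1 spreading method:
Δσ = qBL/((B+z)(L+z)) = 253×4.5×9.3/((4.5+4.2)(9.3+4.2)) = 90.149 kPa
Final effective stress: σ'_f = σ'_0 + Δσ = 63.453 + 90.149 = 153.6 kPa.
Normally consolidated clay, so the full stress increment lies on the virgin compression line:
S_c = C_c·H/(1+e₀)·log₁₀(σ'_f/σ'_0) = 0.33×3/(1+1.24)×log₁₀(153.6/63.453)
    = 0.44196 × 0.38394 = 0.1697 m

S_c ≈ 170 mm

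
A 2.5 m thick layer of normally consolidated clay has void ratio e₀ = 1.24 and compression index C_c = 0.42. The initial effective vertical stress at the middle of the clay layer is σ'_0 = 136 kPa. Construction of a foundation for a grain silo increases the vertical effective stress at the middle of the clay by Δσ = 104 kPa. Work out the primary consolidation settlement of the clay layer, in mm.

Final effective stress: σ'_f = σ'_0 + Δσ = 136 + 104 = 240 kPa.
Normally consolidated clay, so the full stress increment lies on the virgin compression line:
S_c = C_c·H/(1+e₀)·log₁₀(σ'_f/σ'_0) = 0.42×2.5/(1+1.24)×log₁₀(240/136)
    = 0.46875 × 0.24667 = 0.1156 m

S_c ≈ 116 mm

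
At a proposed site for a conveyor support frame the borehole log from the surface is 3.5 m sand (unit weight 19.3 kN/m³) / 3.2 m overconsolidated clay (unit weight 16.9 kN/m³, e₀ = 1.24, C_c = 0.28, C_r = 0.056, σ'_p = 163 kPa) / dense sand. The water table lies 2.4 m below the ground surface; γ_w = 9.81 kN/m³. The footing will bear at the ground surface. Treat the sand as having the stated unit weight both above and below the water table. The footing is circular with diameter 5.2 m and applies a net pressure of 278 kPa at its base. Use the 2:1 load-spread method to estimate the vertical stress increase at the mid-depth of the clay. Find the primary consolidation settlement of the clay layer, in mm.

Mid-depth of clay below the ground surface: z = 3.5 + 3.2/2 = 5.1 m.
Total vertical stress at mid-clay: σ_v = 19.3×3.5 + 16.9×1.6 = 94.59 kPa.
Pore pressure: u = 9.81×(5.1 − 2.4) = 26.487 kPa.
Initial effective stress: σ'_0 = σ_v − u = 94.59 − 26.487 = 68.103 kPa.
Stress increase at mid-clay by the 2:1 spreading method:
Δσ ≈ qD²/(D+z)² = 278×5.2²/(5.2+5.1)² = 70.856 kPa
Final effective stress: σ'_f = 68.103 + 70.856 = 138.96 kPa.
σ'_f = 138.96 ≤ σ'_p = 163 kPa, so the clay remains overconsolidated and only the recompression index applies:
S_c = C_r·H/(1+e₀)·log₁₀(σ'_f/σ'_0) = 0.056×3.2/2.24×log₁₀(138.96/68.103)
    = 0.080002 × 0.30972 = 0.02478 m

S_c ≈ 24.8 mm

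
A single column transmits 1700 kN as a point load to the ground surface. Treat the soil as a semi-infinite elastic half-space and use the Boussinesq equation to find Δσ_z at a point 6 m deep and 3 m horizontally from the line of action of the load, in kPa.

Boussinesq vertical stress below a point load on an elastic half-space:
Δσ_z = 3P/(2πz²) · [1 + (r/z)²]^(−5/2)
r/z = 3/6 = 0.5; [1+(r/z)²]^(−5/2) = 0.57243.
Δσ_z = 3×1700/(2π×6²) × 0.57243 = 22.547 × 0.57243 = 12.91 kPa

Δσ_z ≈ 12.9 kPa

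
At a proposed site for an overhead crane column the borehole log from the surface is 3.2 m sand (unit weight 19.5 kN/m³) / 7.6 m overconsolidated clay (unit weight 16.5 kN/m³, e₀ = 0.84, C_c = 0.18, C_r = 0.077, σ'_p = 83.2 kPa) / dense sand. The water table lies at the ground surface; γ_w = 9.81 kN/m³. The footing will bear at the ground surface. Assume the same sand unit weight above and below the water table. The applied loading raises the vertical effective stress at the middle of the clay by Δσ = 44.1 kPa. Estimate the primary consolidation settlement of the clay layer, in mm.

S_c ≈ 115 mm

Mid-depth of clay below the ground surface: z = 3.2 + 7.6/2 = 7 m.
Total vertical stress at mid-clay: σ_v = 19.5×3.2 + 16.5×3.8 = 125.1 kPa.
Pore pressure: u = 9.81×(7 − 0) = 68.67 kPa.
Initial effective stress: σ'_0 = σ_v − u = 125.1 − 68.67 = 56.43 kPa.
Final effective stress: σ'_f = 56.43 + 44.1 = 100.53 kPa.
σ'_f = 100.53 > σ'_p = 83.2 kPa, so the stress path crosses the preconsolidation pressure — recompression up to σ'_p, then virgin compression beyond:
S_c = H/(1+e₀)·[C_r·log₁₀(σ'_p/σ'_0) + C_c·log₁₀(σ'_f/σ'_p)]
    = 7.6/1.84 × [0.077×log₁₀(83.2/56.43) + 0.18×log₁₀(100.53/83.2)]
    = 4.1304 × [0.012983 + 0.014791] = 0.1147 m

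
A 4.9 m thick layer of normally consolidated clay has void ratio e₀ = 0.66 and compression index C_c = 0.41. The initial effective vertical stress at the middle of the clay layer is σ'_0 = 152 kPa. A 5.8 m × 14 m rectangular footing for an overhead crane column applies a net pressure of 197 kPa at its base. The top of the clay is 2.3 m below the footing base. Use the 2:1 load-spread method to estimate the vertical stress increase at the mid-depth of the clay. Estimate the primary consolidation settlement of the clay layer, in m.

S_c ≈ 0.224 m

Mid-depth of clay below the footing base: z = 2.3 + 4.9/2 = 4.75 m.
Stress increase at mid-clay by the 2:1 spreading method:
Δσ = qBL/((B+z)(L+z)) = 197×5.8×14/((5.8+4.75)(14+4.75)) = 80.866 kPa
Final effective stress: σ'_f = σ'_0 + Δσ = 152 + 80.866 = 232.87 kPa.
Normally consolidated clay, so the full stress increment lies on the virgin compression line:
S_c = C_c·H/(1+e₀)·log₁₀(σ'_f/σ'_0) = 0.41×4.9/(1+0.66)×log₁₀(232.87/152)
    = 1.2102 × 0.18527 = 0.2242 m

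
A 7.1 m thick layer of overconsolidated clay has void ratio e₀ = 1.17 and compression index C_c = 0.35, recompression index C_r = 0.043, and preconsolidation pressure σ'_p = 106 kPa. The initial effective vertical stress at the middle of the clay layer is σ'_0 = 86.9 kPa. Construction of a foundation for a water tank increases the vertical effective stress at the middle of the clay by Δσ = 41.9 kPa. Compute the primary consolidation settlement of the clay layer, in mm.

S_c ≈ 109 mm

Final effective stress: σ'_f = 86.9 + 41.9 = 128.8 kPa.
σ'_f = 128.8 > σ'_p = 106 kPa, so the stress path crosses the preconsolidation pressure — recompression up to σ'_p, then virgin compression beyond:
S_c = H/(1+e₀)·[C_r·log₁₀(σ'_p/σ'_0) + C_c·log₁₀(σ'_f/σ'_p)]
    = 7.1/2.17 × [0.043×log₁₀(106/86.9) + 0.35×log₁₀(128.8/106)]
    = 3.2719 × [0.0037103 + 0.029613] = 0.109 m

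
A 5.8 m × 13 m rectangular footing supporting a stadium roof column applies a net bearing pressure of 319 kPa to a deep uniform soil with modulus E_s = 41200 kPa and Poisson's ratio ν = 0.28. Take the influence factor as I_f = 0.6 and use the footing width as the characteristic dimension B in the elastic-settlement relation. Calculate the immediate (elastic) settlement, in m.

Immediate (elastic) settlement: S_e = q·B·(1−ν²)/E_s · I_f.
S_e = 319 × 5.8 × (1 − 0.28²) / 41200 × 0.6
    = 319 × 5.8 × 0.9216 / 41200 × 0.6
    = 0.02483 m

S_e ≈ 0.0248 m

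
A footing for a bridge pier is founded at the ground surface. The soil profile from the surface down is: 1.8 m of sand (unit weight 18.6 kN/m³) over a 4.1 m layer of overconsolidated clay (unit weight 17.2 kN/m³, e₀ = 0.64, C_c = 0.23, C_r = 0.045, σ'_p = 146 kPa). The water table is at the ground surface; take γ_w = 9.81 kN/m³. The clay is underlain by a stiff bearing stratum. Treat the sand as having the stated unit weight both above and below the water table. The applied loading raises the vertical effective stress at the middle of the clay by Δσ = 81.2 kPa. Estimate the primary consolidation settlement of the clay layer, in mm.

S_c ≈ 62.9 mm

Mid-depth of clay below the ground surface: z = 1.8 + 4.1/2 = 3.85 m.
Total vertical stress at mid-clay: σ_v = 18.6×1.8 + 17.2×2.05 = 68.74 kPa.
Pore pressure: u = 9.81×(3.85 − 0) = 37.769 kPa.
Initial effective stress: σ'_0 = σ_v − u = 68.74 − 37.769 = 30.971 kPa.
Final effective stress: σ'_f = 30.971 + 81.2 = 112.17 kPa.
σ'_f = 112.17 ≤ σ'_p = 146 kPa, so the clay remains overconsolidated and only the recompression index applies:
S_c = C_r·H/(1+e₀)·log₁₀(σ'_f/σ'_0) = 0.045×4.1/1.64×log₁₀(112.17/30.971)
    = 0.1125 × 0.55892 = 0.06288 m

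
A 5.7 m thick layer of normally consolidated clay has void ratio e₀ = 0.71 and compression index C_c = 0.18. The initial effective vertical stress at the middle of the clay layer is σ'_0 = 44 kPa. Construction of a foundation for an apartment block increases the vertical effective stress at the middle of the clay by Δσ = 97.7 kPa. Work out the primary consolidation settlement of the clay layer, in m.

S_c ≈ 0.305 m

Final effective stress: σ'_f = σ'_0 + Δσ = 44 + 97.7 = 141.7 kPa.
Normally consolidated clay, so the full stress increment lies on the virgin compression line:
S_c = C_c·H/(1+e₀)·log₁₀(σ'_f/σ'_0) = 0.18×5.7/(1+0.71)×log₁₀(141.7/44)
    = 0.6 × 0.50792 = 0.3048 m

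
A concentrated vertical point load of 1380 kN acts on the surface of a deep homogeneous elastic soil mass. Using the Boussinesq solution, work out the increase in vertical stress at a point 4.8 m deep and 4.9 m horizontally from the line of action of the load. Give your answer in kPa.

Boussinesq vertical stress below a point load on an elastic half-space:
Δσ_z = 3P/(2πz²) · [1 + (r/z)²]^(−5/2)
r/z = 4.9/4.8 = 1.0208; [1+(r/z)²]^(−5/2) = 0.16781.
Δσ_z = 3×1380/(2π×4.8²) × 0.16781 = 28.598 × 0.16781 = 4.799 kPa

Δσ_z ≈ 4.8 kPa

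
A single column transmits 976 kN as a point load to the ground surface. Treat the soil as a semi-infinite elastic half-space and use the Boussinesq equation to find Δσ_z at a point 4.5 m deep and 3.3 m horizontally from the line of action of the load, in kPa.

Boussinesq vertical stress below a point load on an elastic half-space:
Δσ_z = 3P/(2πz²) · [1 + (r/z)²]^(−5/2)
r/z = 3.3/4.5 = 0.73333; [1+(r/z)²]^(−5/2) = 0.34101.
Δσ_z = 3×976/(2π×4.5²) × 0.34101 = 23.013 × 0.34101 = 7.848 kPa

Δσ_z ≈ 7.85 kPa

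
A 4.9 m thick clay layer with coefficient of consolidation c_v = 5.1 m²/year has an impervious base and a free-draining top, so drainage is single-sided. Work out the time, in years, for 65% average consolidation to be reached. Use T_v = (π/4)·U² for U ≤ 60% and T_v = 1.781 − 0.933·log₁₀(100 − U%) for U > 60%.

t ≈ 1.6 years

Drainage path length: H_d = H = 4.9 m (single drainage).
U > 60%: T_v = 1.781 − 0.933·log₁₀(100 − 65) = 0.34038.
t = T_v·H_d²/c_v = 0.34038×4.9²/5.1 = 1.602 years.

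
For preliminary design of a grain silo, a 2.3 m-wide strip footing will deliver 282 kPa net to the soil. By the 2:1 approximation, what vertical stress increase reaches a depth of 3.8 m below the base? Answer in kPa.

Δσ_z ≈ 106 kPa

By the 2:1 method the load spreads at 1 horizontal : 2 vertical, so at depth z the loaded area has grown by z in each plan dimension:
Δσ = qB/(B+z) = 282×2.3/(2.3+3.8) = 106.33 kPa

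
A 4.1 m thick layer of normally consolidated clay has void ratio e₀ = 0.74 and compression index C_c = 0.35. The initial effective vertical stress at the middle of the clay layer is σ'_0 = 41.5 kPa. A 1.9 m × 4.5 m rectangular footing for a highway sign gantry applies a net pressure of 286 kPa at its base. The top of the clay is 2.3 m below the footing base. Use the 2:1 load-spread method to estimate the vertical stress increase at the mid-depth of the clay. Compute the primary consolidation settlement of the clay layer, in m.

Mid-depth of clay below the footing base: z = 2.3 + 4.1/2 = 4.35 m.
Stress increase at mid-clay by the 2:1 spreading method:
Δσ = qBL/((B+z)(L+z)) = 286×1.9×4.5/((1.9+4.35)(4.5+4.35)) = 44.209 kPa
Final effective stress: σ'_f = σ'_0 + Δσ = 41.5 + 44.209 = 85.709 kPa.
Normally consolidated clay, so the full stress increment lies on the virgin compression line:
S_c = C_c·H/(1+e₀)·log₁₀(σ'_f/σ'_0) = 0.35×4.1/(1+0.74)×log₁₀(85.709/41.5)
    = 0.82471 × 0.31498 = 0.2598 m

S_c ≈ 0.26 m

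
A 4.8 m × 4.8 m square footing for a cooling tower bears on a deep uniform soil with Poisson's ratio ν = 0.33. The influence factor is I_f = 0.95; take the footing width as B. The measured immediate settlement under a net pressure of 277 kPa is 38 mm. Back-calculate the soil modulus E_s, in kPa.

E_s ≈ 29600 kPa

S_e = q·B·(1−ν²)/E_s · I_f  ⇒  E_s = q·B·(1−ν²)·I_f / S_e.
E_s = 277 × 4.8 × 0.8911 × 0.95 / 0.038 = 29620 kPa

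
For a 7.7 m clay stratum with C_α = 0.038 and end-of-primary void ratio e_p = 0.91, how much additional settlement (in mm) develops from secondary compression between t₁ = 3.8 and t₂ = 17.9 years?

Secondary compression: S_s = C_α·H/(1+e_p)·log₁₀(t₂/t₁)
S_s = 0.038×7.7/(1+0.91)×log₁₀(17.9/3.8)
    = 0.1532 × 0.6731 = 0.1031 m

S_s ≈ 103 mm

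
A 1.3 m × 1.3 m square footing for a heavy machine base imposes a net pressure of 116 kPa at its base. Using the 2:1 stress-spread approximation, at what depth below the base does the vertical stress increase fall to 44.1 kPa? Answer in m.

2:1 spreading — at depth z the loaded area has grown by z in each plan dimension:
qB²/(B+z)² = Δσ_z ⇒ z = B(√(q/Δσ_z) − 1) = 1.3×(√(116/44.1) − 1) = 0.8084 m

z ≈ 0.808 m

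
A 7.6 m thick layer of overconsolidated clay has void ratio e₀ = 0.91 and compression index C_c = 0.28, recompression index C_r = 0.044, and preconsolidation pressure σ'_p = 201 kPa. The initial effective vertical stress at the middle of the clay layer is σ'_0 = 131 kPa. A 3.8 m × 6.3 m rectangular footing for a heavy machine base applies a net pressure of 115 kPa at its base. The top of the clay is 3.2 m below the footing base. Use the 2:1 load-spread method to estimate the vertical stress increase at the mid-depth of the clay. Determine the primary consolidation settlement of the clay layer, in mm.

S_c ≈ 10.4 mm

Mid-depth of clay below the footing base: z = 3.2 + 7.6/2 = 7 m.
Stress increase at mid-clay by the 2:1 spreading method:
Δσ = qBL/((B+z)(L+z)) = 115×3.8×6.3/((3.8+7)(6.3+7)) = 19.167 kPa
Final effective stress: σ'_f = 131 + 19.167 = 150.17 kPa.
σ'_f = 150.17 ≤ σ'_p = 201 kPa, so the clay remains overconsolidated and only the recompression index applies:
S_c = C_r·H/(1+e₀)·log₁₀(σ'_f/σ'_0) = 0.044×7.6/1.91×log₁₀(150.17/131)
    = 0.17508 × 0.059312 = 0.01038 m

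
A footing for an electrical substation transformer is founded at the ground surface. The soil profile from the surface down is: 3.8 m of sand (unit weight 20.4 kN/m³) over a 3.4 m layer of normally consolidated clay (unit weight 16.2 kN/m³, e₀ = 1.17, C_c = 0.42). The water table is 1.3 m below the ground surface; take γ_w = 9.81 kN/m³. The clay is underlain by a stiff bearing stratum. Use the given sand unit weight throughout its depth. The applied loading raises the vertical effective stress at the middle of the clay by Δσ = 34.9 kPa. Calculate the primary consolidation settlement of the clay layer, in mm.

Mid-depth of clay below the ground surface: z = 3.8 + 3.4/2 = 5.5 m.
Total vertical stress at mid-clay: σ_v = 20.4×3.8 + 16.2×1.7 = 105.06 kPa.
Pore pressure: u = 9.81×(5.5 − 1.3) = 41.202 kPa.
Initial effective stress: σ'_0 = σ_v − u = 105.06 − 41.202 = 63.858 kPa.
Final effective stress: σ'_f = σ'_0 + Δσ = 63.858 + 34.9 = 98.758 kPa.
Normally consolidated clay, so the full stress increment lies on the virgin compression line:
S_c = C_c·H/(1+e₀)·log₁₀(σ'_f/σ'_0) = 0.42×3.4/(1+1.17)×log₁₀(98.758/63.858)
    = 0.65806 × 0.18936 = 0.1246 m

S_c ≈ 125 mm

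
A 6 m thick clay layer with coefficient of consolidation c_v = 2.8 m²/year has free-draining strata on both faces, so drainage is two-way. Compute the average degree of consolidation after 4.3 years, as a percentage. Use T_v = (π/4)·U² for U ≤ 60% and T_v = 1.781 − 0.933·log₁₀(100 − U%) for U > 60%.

Drainage path length: H_d = H/2 = 3 m (double drainage).
T_v = c_v·t/H_d² = 2.8×4.3/3² = 1.3378.
T_v = 1.3378 corresponds to the U > 60% branch:
U = 1 − 10^((1.781 − T_v)/0.933)/100 = 0.9701

U ≈ 97 %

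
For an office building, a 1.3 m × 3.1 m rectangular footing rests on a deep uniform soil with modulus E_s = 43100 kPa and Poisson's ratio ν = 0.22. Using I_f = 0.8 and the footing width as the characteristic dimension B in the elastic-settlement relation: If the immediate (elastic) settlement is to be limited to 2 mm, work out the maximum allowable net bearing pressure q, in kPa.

q ≈ 87.1 kPa

S_e = q·B·(1−ν²)/E_s · I_f  ⇒  q = S_e·E_s / (B·(1−ν²)·I_f).
q = 0.002 × 43100 / (1.3 × 0.9516 × 0.8) = 87.1 kPa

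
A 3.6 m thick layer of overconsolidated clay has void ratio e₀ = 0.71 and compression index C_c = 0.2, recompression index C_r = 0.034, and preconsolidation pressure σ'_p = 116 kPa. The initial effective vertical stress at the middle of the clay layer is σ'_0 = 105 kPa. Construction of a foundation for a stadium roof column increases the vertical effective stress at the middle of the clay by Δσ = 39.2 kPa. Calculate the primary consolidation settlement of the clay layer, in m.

Final effective stress: σ'_f = 105 + 39.2 = 144.2 kPa.
σ'_f = 144.2 > σ'_p = 116 kPa, so the stress path crosses the preconsolidation pressure — recompression up to σ'_p, then virgin compression beyond:
S_c = H/(1+e₀)·[C_r·log₁₀(σ'_p/σ'_0) + C_c·log₁₀(σ'_f/σ'_p)]
    = 3.6/1.71 × [0.034×log₁₀(116/105) + 0.2×log₁₀(144.2/116)]
    = 2.1053 × [0.0014711 + 0.018901] = 0.04289 m

S_c ≈ 0.0429 m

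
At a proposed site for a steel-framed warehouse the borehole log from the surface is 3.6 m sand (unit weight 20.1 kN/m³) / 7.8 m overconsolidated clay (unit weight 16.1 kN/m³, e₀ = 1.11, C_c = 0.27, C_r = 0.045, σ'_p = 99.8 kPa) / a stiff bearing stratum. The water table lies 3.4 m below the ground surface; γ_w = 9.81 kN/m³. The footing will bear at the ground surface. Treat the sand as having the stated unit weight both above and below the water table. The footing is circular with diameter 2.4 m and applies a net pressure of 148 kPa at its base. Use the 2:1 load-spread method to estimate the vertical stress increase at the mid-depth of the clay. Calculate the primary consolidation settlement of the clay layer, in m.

Mid-depth of clay below the ground surface: z = 3.6 + 7.8/2 = 7.5 m.
Total vertical stress at mid-clay: σ_v = 20.1×3.6 + 16.1×3.9 = 135.15 kPa.
Pore pressure: u = 9.81×(7.5 − 3.4) = 40.221 kPa.
Initial effective stress: σ'_0 = σ_v − u = 135.15 − 40.221 = 94.929 kPa.
Stress increase at mid-clay by the 2:1 spreading method:
Δσ ≈ qD²/(D+z)² = 148×2.4²/(2.4+7.5)² = 8.6979 kPa
Final effective stress: σ'_f = 94.929 + 8.6979 = 103.63 kPa.
σ'_f = 103.63 > σ'_p = 99.8 kPa, so the stress path crosses the preconsolidation pressure — recompression up to σ'_p, then virgin compression beyond:
S_c = H/(1+e₀)·[C_r·log₁₀(σ'_p/σ'_0) + C_c·log₁₀(σ'_f/σ'_p)]
    = 7.8/2.11 × [0.045×log₁₀(99.8/94.929) + 0.27×log₁₀(103.63/99.8)]
    = 3.6967 × [0.00097792 + 0.0044158] = 0.01994 m

S_c ≈ 0.0199 m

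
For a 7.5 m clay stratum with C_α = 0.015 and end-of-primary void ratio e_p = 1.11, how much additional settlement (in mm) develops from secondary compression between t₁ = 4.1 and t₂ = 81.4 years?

S_s ≈ 69.2 mm

Secondary compression: S_s = C_α·H/(1+e_p)·log₁₀(t₂/t₁)
S_s = 0.015×7.5/(1+1.11)×log₁₀(81.4/4.1)
    = 0.05332 × 1.298 = 0.0692 m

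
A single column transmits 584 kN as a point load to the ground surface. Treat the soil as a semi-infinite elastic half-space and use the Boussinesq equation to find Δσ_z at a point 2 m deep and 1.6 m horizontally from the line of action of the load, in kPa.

Δσ_z ≈ 20.2 kPa

Boussinesq vertical stress below a point load on an elastic half-space:
Δσ_z = 3P/(2πz²) · [1 + (r/z)²]^(−5/2)
r/z = 1.6/2 = 0.8; [1+(r/z)²]^(−5/2) = 0.29033.
Δσ_z = 3×584/(2π×2²) × 0.29033 = 69.71 × 0.29033 = 20.24 kPa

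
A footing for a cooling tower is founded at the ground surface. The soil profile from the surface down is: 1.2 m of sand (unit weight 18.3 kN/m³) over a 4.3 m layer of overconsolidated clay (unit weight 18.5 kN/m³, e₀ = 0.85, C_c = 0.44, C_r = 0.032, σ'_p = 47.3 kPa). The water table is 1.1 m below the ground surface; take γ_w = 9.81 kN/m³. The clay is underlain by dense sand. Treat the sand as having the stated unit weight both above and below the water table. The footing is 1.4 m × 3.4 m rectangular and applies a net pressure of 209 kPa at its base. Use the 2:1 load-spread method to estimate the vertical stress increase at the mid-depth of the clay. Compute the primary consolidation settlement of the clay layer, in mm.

S_c ≈ 184 mm

Mid-depth of clay below the ground surface: z = 1.2 + 4.3/2 = 3.35 m.
Total vertical stress at mid-clay: σ_v = 18.3×1.2 + 18.5×2.15 = 61.735 kPa.
Pore pressure: u = 9.81×(3.35 − 1.1) = 22.073 kPa.
Initial effective stress: σ'_0 = σ_v − u = 61.735 − 22.073 = 39.662 kPa.
Stress increase at mid-clay by the 2:1 spreading method:
Δσ = qBL/((B+z)(L+z)) = 209×1.4×3.4/((1.4+3.35)(3.4+3.35)) = 31.028 kPa
Final effective stress: σ'_f = 39.662 + 31.028 = 70.69 kPa.
σ'_f = 70.69 > σ'_p = 47.3 kPa, so the stress path crosses the preconsolidation pressure — recompression up to σ'_p, then virgin compression beyond:
S_c = H/(1+e₀)·[C_r·log₁₀(σ'_p/σ'_0) + C_c·log₁₀(σ'_f/σ'_p)]
    = 4.3/1.85 × [0.032×log₁₀(47.3/39.662) + 0.44×log₁₀(70.69/47.3)]
    = 2.3243 × [0.0024476 + 0.076779] = 0.1841 m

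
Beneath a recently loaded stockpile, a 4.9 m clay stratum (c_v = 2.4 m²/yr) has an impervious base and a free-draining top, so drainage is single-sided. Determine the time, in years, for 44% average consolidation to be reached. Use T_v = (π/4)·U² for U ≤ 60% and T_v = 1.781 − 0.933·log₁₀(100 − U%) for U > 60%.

t ≈ 1.52 years

Drainage path length: H_d = H = 4.9 m (single drainage).
U ≤ 60%: T_v = (π/4)·U² = (π/4)×0.44² = 0.15205.
t = T_v·H_d²/c_v = 0.15205×4.9²/2.4 = 1.521 years.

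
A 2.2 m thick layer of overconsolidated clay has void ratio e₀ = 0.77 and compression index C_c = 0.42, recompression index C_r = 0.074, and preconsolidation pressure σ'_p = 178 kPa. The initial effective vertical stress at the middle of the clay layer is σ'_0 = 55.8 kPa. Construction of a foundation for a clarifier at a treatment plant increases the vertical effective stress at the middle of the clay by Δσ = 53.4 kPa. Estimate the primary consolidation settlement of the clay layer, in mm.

S_c ≈ 26.8 mm

Final effective stress: σ'_f = 55.8 + 53.4 = 109.2 kPa.
σ'_f = 109.2 ≤ σ'_p = 178 kPa, so the clay remains overconsolidated and only the recompression index applies:
S_c = C_r·H/(1+e₀)·log₁₀(σ'_f/σ'_0) = 0.074×2.2/1.77×log₁₀(109.2/55.8)
    = 0.091975 × 0.29159 = 0.02682 m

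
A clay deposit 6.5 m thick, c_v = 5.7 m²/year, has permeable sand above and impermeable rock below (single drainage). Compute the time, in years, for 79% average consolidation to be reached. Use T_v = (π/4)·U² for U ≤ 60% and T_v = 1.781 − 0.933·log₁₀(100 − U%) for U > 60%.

Drainage path length: H_d = H = 6.5 m (single drainage).
U > 60%: T_v = 1.781 − 0.933·log₁₀(100 − 79) = 0.54737.
t = T_v·H_d²/c_v = 0.54737×6.5²/5.7 = 4.057 years.

t ≈ 4.06 years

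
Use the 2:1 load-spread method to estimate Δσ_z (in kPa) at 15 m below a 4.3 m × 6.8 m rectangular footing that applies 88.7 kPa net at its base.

By the 2:1 method the load spreads at 1 horizontal : 2 vertical, so at depth z the loaded area has grown by z in each plan dimension:
Δσ = qBL/((B+z)(L+z)) = 88.7×4.3×6.8/((4.3+15)(6.8+15)) = 6.1643 kPa

Δσ_z ≈ 6.16 kPa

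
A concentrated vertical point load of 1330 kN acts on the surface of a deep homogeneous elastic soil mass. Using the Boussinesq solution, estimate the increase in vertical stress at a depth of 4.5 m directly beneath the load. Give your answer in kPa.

Boussinesq vertical stress below a point load on an elastic half-space:
Δσ_z = 3P/(2πz²) · [1 + (r/z)²]^(−5/2)
r/z = 0/4.5 = 0; [1+(r/z)²]^(−5/2) = 1.
Δσ_z = 3×1330/(2π×4.5²) × 1 = 31.359 × 1 = 31.36 kPa

Δσ_z ≈ 31.4 kPa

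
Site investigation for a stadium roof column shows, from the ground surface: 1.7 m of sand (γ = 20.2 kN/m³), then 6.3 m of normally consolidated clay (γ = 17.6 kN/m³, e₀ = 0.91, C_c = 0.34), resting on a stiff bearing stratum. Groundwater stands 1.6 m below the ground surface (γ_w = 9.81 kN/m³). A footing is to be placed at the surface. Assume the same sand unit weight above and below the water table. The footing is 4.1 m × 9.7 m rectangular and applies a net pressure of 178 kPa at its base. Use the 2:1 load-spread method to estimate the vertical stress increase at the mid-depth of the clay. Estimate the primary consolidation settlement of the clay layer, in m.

S_c ≈ 0.323 m

Mid-depth of clay below the ground surface: z = 1.7 + 6.3/2 = 4.85 m.
Total vertical stress at mid-clay: σ_v = 20.2×1.7 + 17.6×3.15 = 89.78 kPa.
Pore pressure: u = 9.81×(4.85 − 1.6) = 31.883 kPa.
Initial effective stress: σ'_0 = σ_v − u = 89.78 − 31.883 = 57.897 kPa.
Stress increase at mid-clay by the 2:1 spreading method:
Δσ = qBL/((B+z)(L+z)) = 178×4.1×9.7/((4.1+4.85)(9.7+4.85)) = 54.361 kPa
Final effective stress: σ'_f = σ'_0 + Δσ = 57.897 + 54.361 = 112.26 kPa.
Normally consolidated clay, so the full stress increment lies on the virgin compression line:
S_c = C_c·H/(1+e₀)·log₁₀(σ'_f/σ'_0) = 0.34×6.3/(1+0.91)×log₁₀(112.26/57.897)
    = 1.1215 × 0.28757 = 0.3225 m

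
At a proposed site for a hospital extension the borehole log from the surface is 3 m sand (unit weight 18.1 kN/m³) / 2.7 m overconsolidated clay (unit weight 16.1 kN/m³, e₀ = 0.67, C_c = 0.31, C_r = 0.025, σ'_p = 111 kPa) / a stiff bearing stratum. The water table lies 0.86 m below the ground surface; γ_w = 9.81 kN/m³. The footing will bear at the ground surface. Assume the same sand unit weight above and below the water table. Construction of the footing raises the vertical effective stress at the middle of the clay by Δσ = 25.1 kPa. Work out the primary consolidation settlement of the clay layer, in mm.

Mid-depth of clay below the ground surface: z = 3 + 2.7/2 = 4.35 m.
Total vertical stress at mid-clay: σ_v = 18.1×3 + 16.1×1.35 = 76.035 kPa.
Pore pressure: u = 9.81×(4.35 − 0.86) = 34.237 kPa.
Initial effective stress: σ'_0 = σ_v − u = 76.035 − 34.237 = 41.798 kPa.
Final effective stress: σ'_f = 41.798 + 25.1 = 66.898 kPa.
σ'_f = 66.898 ≤ σ'_p = 111 kPa, so the clay remains overconsolidated and only the recompression index applies:
S_c = C_r·H/(1+e₀)·log₁₀(σ'_f/σ'_0) = 0.025×2.7/1.67×log₁₀(66.898/41.798)
    = 0.04042 × 0.20426 = 0.008256 m

S_c ≈ 8.26 mm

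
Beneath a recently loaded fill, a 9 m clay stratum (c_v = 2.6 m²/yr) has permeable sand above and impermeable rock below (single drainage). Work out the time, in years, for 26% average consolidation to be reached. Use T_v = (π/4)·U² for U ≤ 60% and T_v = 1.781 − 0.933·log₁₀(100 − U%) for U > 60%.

Drainage path length: H_d = H = 9 m (single drainage).
U ≤ 60%: T_v = (π/4)·U² = (π/4)×0.26² = 0.053093.
t = T_v·H_d²/c_v = 0.053093×9²/2.6 = 1.654 years.

t ≈ 1.65 years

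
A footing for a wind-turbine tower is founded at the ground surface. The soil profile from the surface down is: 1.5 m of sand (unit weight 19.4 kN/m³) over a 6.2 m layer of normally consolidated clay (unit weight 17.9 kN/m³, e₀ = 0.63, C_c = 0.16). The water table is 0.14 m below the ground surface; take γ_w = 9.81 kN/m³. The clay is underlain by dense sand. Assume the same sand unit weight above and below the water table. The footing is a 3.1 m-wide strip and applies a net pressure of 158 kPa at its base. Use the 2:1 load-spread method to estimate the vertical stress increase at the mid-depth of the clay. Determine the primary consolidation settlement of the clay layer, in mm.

S_c ≈ 248 mm

Mid-depth of clay below the ground surface: z = 1.5 + 6.2/2 = 4.6 m.
Total vertical stress at mid-clay: σ_v = 19.4×1.5 + 17.9×3.1 = 84.59 kPa.
Pore pressure: u = 9.81×(4.6 − 0.14) = 43.753 kPa.
Initial effective stress: σ'_0 = σ_v − u = 84.59 − 43.753 = 40.837 kPa.
Stress increase at mid-clay by the 2:1 spreading method:
Δσ = qB/(B+z) = 158×3.1/(3.1+4.6) = 63.61 kPa
Final effective stress: σ'_f = σ'_0 + Δσ = 40.837 + 63.61 = 104.45 kPa.
Normally consolidated clay, so the full stress increment lies on the virgin compression line:
S_c = C_c·H/(1+e₀)·log₁₀(σ'_f/σ'_0) = 0.16×6.2/(1+0.63)×log₁₀(104.45/40.837)
    = 0.60859 × 0.40785 = 0.2482 m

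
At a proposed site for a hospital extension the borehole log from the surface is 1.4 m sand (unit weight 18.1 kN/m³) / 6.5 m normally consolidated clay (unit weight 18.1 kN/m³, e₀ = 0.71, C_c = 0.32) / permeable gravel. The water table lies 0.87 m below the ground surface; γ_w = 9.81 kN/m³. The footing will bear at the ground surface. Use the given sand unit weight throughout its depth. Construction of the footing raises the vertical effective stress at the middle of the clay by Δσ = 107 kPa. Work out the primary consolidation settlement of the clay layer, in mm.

S_c ≈ 626 mm

Mid-depth of clay below the ground surface: z = 1.4 + 6.5/2 = 4.65 m.
Total vertical stress at mid-clay: σ_v = 18.1×1.4 + 18.1×3.25 = 84.165 kPa.
Pore pressure: u = 9.81×(4.65 − 0.87) = 37.082 kPa.
Initial effective stress: σ'_0 = σ_v − u = 84.165 − 37.082 = 47.083 kPa.
Final effective stress: σ'_f = σ'_0 + Δσ = 47.083 + 107 = 154.08 kPa.
Normally consolidated clay, so the full stress increment lies on the virgin compression line:
S_c = C_c·H/(1+e₀)·log₁₀(σ'_f/σ'_0) = 0.32×6.5/(1+0.71)×log₁₀(154.08/47.083)
    = 1.2164 × 0.51488 = 0.6263 m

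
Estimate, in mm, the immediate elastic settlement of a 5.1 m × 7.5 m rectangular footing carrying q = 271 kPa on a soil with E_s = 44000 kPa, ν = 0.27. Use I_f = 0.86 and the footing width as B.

S_e ≈ 25 mm

Immediate (elastic) settlement: S_e = q·B·(1−ν²)/E_s · I_f.
S_e = 271 × 5.1 × (1 − 0.27²) / 44000 × 0.86
    = 271 × 5.1 × 0.9271 / 44000 × 0.86
    = 0.02504 m = 25.04 mm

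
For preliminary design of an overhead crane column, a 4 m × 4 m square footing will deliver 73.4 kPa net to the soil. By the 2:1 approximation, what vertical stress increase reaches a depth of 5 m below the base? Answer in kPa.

By the 2:1 method the load spreads at 1 horizontal : 2 vertical, so at depth z the loaded area has grown by z in each plan dimension:
Δσ = qBL/((B+z)(L+z)) = 73.4×4×4/((4+5)(4+5)) = 14.499 kPa

Δσ_z ≈ 14.5 kPa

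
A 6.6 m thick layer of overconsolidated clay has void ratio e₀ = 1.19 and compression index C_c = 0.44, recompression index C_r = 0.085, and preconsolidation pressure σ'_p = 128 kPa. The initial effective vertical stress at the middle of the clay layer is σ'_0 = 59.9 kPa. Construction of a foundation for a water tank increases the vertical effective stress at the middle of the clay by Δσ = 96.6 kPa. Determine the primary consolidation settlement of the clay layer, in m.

Final effective stress: σ'_f = 59.9 + 96.6 = 156.5 kPa.
σ'_f = 156.5 > σ'_p = 128 kPa, so the stress path crosses the preconsolidation pressure — recompression up to σ'_p, then virgin compression beyond:
S_c = H/(1+e₀)·[C_r·log₁₀(σ'_p/σ'_0) + C_c·log₁₀(σ'_f/σ'_p)]
    = 6.6/2.19 × [0.085×log₁₀(128/59.9) + 0.44×log₁₀(156.5/128)]
    = 3.0137 × [0.028032 + 0.038414] = 0.2002 m

S_c ≈ 0.2 m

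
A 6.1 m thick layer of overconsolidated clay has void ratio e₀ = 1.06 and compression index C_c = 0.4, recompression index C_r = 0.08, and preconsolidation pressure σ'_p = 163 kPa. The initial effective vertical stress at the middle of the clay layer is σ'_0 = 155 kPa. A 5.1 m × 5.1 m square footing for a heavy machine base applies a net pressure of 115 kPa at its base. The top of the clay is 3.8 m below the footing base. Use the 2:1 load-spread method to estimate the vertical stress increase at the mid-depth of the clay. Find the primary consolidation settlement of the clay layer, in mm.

S_c ≈ 44.5 mm

Mid-depth of clay below the footing base: z = 3.8 + 6.1/2 = 6.85 m.
Stress increase at mid-clay by the 2:1 spreading method:
Δσ = qBL/((B+z)(L+z)) = 115×5.1×5.1/((5.1+6.85)(5.1+6.85)) = 20.946 kPa
Final effective stress: σ'_f = 155 + 20.946 = 175.95 kPa.
σ'_f = 175.95 > σ'_p = 163 kPa, so the stress path crosses the preconsolidation pressure — recompression up to σ'_p, then virgin compression beyond:
S_c = H/(1+e₀)·[C_r·log₁₀(σ'_p/σ'_0) + C_c·log₁₀(σ'_f/σ'_p)]
    = 6.1/2.06 × [0.08×log₁₀(163/155) + 0.4×log₁₀(175.95/163)]
    = 2.9612 × [0.0017485 + 0.013281] = 0.04451 m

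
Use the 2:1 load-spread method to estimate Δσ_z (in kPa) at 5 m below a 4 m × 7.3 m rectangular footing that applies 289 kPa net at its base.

By the 2:1 method the load spreads at 1 horizontal : 2 vertical, so at depth z the loaded area has grown by z in each plan dimension:
Δσ = qBL/((B+z)(L+z)) = 289×4×7.3/((4+5)(7.3+5)) = 76.231 kPa

Δσ_z ≈ 76.2 kPa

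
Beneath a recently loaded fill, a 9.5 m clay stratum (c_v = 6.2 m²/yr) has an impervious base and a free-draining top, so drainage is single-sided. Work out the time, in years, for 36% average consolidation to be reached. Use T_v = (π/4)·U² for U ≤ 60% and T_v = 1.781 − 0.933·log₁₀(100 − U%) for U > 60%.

Drainage path length: H_d = H = 9.5 m (single drainage).
U ≤ 60%: T_v = (π/4)·U² = (π/4)×0.36² = 0.10179.
t = T_v·H_d²/c_v = 0.10179×9.5²/6.2 = 1.482 years.

t ≈ 1.48 years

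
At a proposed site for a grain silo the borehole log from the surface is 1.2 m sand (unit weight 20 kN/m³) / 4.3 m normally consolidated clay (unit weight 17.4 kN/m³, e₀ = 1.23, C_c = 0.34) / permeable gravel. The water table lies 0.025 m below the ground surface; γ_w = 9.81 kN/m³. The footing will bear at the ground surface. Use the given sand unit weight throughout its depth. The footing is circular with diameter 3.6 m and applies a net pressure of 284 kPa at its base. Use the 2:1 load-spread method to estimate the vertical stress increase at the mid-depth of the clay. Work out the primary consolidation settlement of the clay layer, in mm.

Mid-depth of clay below the ground surface: z = 1.2 + 4.3/2 = 3.35 m.
Total vertical stress at mid-clay: σ_v = 20×1.2 + 17.4×2.15 = 61.41 kPa.
Pore pressure: u = 9.81×(3.35 − 0.025) = 32.618 kPa.
Initial effective stress: σ'_0 = σ_v − u = 61.41 − 32.618 = 28.792 kPa.
Stress increase at mid-clay by the 2:1 spreading method:
Δσ ≈ qD²/(D+z)² = 284×3.6²/(3.6+3.35)² = 76.2 kPa
Final effective stress: σ'_f = σ'_0 + Δσ = 28.792 + 76.2 = 104.99 kPa.
Normally consolidated clay, so the full stress increment lies on the virgin compression line:
S_c = C_c·H/(1+e₀)·log₁₀(σ'_f/σ'_0) = 0.34×4.3/(1+1.23)×log₁₀(104.99/28.792)
    = 0.65561 × 0.56188 = 0.3684 m

S_c ≈ 368 mm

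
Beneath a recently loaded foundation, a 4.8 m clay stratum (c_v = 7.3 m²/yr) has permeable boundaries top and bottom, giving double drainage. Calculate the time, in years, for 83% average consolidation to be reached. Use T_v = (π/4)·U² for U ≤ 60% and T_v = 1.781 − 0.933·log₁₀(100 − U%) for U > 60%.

Drainage path length: H_d = H/2 = 2.4 m (double drainage).
U > 60%: T_v = 1.781 − 0.933·log₁₀(100 − 83) = 0.63299.
t = T_v·H_d²/c_v = 0.63299×2.4²/7.3 = 0.4995 years.

t ≈ 0.499 years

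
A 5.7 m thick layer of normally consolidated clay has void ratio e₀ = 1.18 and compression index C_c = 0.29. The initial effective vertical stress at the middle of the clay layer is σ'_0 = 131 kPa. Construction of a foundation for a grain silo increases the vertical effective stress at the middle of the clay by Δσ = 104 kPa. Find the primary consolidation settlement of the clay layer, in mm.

S_c ≈ 192 mm

Final effective stress: σ'_f = σ'_0 + Δσ = 131 + 104 = 235 kPa.
Normally consolidated clay, so the full stress increment lies on the virgin compression line:
S_c = C_c·H/(1+e₀)·log₁₀(σ'_f/σ'_0) = 0.29×5.7/(1+1.18)×log₁₀(235/131)
    = 0.75826 × 0.2538 = 0.1924 m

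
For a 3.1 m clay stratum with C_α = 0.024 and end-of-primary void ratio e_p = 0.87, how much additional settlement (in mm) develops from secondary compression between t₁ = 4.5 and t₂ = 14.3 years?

Secondary compression: S_s = C_α·H/(1+e_p)·log₁₀(t₂/t₁)
S_s = 0.024×3.1/(1+0.87)×log₁₀(14.3/4.5)
    = 0.03979 × 0.5021 = 0.01998 m

S_s ≈ 20 mm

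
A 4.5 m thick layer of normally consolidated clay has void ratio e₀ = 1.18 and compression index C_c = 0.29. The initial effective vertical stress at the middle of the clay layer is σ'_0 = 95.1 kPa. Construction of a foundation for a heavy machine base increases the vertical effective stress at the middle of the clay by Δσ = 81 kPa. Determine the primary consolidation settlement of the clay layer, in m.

Final effective stress: σ'_f = σ'_0 + Δσ = 95.1 + 81 = 176.1 kPa.
Normally consolidated clay, so the full stress increment lies on the virgin compression line:
S_c = C_c·H/(1+e₀)·log₁₀(σ'_f/σ'_0) = 0.29×4.5/(1+1.18)×log₁₀(176.1/95.1)
    = 0.59862 × 0.26758 = 0.1602 m

S_c ≈ 0.16 m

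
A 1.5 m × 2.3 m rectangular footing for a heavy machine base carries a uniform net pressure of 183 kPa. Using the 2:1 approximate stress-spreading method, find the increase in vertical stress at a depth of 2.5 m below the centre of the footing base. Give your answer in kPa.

By the 2:1 method the load spreads at 1 horizontal : 2 vertical, so at depth z the loaded area has grown by z in each plan dimension:
Δσ = qBL/((B+z)(L+z)) = 183×1.5×2.3/((1.5+2.5)(2.3+2.5)) = 32.883 kPa

Δσ_z ≈ 32.9 kPa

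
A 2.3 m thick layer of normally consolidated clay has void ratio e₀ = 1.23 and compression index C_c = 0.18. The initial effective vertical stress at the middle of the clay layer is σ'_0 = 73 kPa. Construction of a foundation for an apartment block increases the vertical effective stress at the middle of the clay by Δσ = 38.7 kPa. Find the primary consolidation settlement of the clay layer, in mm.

Final effective stress: σ'_f = σ'_0 + Δσ = 73 + 38.7 = 111.7 kPa.
Normally consolidated clay, so the full stress increment lies on the virgin compression line:
S_c = C_c·H/(1+e₀)·log₁₀(σ'_f/σ'_0) = 0.18×2.3/(1+1.23)×log₁₀(111.7/73)
    = 0.18565 × 0.18473 = 0.0343 m

S_c ≈ 34.3 mm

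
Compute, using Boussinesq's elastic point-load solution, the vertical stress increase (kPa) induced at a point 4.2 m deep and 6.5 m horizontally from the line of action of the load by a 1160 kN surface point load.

Boussinesq vertical stress below a point load on an elastic half-space:
Δσ_z = 3P/(2πz²) · [1 + (r/z)²]^(−5/2)
r/z = 6.5/4.2 = 1.5476; [1+(r/z)²]^(−5/2) = 0.047083.
Δσ_z = 3×1160/(2π×4.2²) × 0.047083 = 31.398 × 0.047083 = 1.478 kPa

Δσ_z ≈ 1.48 kPa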